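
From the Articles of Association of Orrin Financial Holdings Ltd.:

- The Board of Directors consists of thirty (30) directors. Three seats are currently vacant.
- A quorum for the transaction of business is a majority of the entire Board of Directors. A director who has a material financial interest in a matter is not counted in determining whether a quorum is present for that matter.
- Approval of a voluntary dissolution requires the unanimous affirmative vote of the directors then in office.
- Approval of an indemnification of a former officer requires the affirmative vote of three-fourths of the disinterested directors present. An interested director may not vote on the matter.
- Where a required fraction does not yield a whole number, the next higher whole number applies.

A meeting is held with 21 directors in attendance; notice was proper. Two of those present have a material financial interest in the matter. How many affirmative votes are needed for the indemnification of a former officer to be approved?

15

The indemnification of a former officer requires three-fourths of the disinterested directors present (21 − 2 = 19).
3/4 of 19 = 14.25, rounded up to 15.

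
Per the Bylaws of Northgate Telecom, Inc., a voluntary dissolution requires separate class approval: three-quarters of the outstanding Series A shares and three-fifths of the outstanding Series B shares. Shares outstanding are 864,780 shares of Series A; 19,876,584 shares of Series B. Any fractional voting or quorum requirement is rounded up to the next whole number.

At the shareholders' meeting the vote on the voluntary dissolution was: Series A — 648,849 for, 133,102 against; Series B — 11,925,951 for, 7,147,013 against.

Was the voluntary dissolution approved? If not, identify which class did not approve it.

Series A: 3/4 of 864780 = 648585; 648,585 required, 648,849 in favor — approved.
Series B: 3/5 of 19876584 = 11925950.40, rounded up to 11925951; 11,925,951 required, 11,925,951 in favor — approved.

Approved — every class gave the required vote.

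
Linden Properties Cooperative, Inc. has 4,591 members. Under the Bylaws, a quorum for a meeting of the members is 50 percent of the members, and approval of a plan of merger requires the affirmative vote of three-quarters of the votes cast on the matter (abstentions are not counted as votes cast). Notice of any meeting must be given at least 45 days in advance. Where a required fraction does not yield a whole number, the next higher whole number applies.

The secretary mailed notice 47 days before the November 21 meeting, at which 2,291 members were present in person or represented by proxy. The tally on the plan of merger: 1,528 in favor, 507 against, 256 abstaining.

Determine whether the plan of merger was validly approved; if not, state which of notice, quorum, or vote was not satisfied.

Invalid — quorum requirement not satisfied.

Notice: 47 days given; 45 required. Satisfied.
Quorum: 50% of 4,591 = 2,295.50, rounded up to 2,296; 2,291 present. Not satisfied.
Vote: requires three-fourths of the votes cast (2,291 − 256 abstaining = 2,035); 3/4 of 2035 = 1526.25, rounded up to 1527, so 1,527 needed; 1,528 in favor. Satisfied.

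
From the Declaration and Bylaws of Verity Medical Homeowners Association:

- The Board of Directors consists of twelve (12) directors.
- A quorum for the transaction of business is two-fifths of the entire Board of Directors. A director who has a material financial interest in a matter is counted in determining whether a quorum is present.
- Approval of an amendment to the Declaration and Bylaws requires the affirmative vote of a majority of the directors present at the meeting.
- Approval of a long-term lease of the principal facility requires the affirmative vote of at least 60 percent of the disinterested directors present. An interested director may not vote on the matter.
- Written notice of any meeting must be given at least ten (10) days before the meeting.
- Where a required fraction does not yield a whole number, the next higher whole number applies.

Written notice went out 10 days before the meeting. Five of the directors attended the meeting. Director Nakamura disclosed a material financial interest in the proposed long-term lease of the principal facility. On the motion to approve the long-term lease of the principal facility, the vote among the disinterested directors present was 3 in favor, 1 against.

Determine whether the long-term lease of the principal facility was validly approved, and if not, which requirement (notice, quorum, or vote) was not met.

Notice: 10 days given; 10 required (10 ≥ 10). Satisfied.
Quorum: 5 present (interested directors count toward quorum); quorum is 5. Satisfied.
Vote: the long-term lease of the principal facility requires three-fifths of the disinterested directors present (5 − 1 = 4). 3/5 of 4 = 2.40, rounded up to 3, so 3 affirmative votes are needed; 3 voted in favor. Satisfied.

Valid — all requirements satisfied.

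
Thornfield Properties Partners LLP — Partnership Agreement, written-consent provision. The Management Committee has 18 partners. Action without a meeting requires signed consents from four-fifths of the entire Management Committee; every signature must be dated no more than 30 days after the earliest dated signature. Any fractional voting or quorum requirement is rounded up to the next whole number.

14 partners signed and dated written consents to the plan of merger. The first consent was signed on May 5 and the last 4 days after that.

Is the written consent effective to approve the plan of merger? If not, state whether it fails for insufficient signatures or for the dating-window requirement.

Not effective — insufficient signatures.

Signatures required: four-fifths of 18 — 4/5 of 18 = 14.40, rounded up to 15, so 15 needed; 14 signed. Insufficient.
Dating window: the latest signature is 4 days after the earliest; the limit is 30 days. Within the window.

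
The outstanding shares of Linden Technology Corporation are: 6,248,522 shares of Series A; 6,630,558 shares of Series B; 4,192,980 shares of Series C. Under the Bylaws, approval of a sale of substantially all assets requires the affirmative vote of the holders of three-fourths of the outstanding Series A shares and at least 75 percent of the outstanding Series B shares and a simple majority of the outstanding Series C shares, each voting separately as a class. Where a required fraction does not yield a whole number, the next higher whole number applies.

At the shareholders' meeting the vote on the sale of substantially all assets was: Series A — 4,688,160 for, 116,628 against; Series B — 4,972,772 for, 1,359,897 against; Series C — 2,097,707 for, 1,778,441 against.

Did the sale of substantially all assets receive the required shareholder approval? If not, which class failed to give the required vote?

Series A: 3/4 of 6248522 = 4686391.50, rounded up to 4686392; 4,686,392 required, 4,688,160 in favor — approved.
Series B: 3/4 of 6630558 = 4972918.50, rounded up to 4972919; 4,972,919 required, 4,972,772 in favor — not approved.
Series C: a majority of 4192980 is 2096491; 2,096,491 required, 2,097,707 in favor — approved.

Not approved — the Series B shares did not give the required vote.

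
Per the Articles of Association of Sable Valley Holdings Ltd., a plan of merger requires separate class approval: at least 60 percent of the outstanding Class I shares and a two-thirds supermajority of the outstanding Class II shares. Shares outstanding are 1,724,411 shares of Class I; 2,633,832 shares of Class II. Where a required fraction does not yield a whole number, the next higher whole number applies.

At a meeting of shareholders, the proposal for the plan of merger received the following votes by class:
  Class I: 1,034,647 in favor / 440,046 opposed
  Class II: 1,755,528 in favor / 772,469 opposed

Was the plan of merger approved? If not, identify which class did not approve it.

Not approved — the Class II shares did not give the required vote.

Class I: 3/5 of 1724411 = 1034646.60, rounded up to 1034647; 1,034,647 required, 1,034,647 in favor — approved.
Class II: 2/3 of 2633832 = 1755888; 1,755,888 required, 1,755,528 in favor — not approved.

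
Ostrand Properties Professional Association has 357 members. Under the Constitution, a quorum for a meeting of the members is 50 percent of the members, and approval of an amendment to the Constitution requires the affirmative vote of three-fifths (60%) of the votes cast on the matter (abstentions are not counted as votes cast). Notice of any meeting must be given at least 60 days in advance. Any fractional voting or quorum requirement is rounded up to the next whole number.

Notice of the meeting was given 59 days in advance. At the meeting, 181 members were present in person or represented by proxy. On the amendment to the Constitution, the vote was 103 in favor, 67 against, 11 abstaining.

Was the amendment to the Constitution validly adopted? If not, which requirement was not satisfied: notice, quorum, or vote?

Notice: 59 days given; 60 required. Not satisfied.
Quorum: 50% of 357 = 178.50, rounded up to 179; 181 present. Satisfied.
Vote: requires three-fifths of the votes cast (181 − 11 abstaining = 170); 3/5 of 170 = 102, so 102 needed; 103 in favor. Satisfied.

Invalid — notice requirement not satisfied.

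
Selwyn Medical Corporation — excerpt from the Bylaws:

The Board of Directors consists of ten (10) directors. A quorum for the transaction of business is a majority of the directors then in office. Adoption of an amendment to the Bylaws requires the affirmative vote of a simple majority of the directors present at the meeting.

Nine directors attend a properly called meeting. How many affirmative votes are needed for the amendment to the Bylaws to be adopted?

5

The amendment to the Bylaws requires a majority of the directors present (9).
A majority of 9 is 5.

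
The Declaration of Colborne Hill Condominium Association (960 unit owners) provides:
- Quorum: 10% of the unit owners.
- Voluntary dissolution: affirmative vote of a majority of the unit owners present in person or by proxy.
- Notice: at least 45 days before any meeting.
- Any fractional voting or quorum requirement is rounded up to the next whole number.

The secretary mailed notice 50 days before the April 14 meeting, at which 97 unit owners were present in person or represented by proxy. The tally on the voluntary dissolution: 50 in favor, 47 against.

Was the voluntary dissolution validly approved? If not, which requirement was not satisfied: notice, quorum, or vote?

Notice: 50 days given; 45 required. Satisfied.
Quorum: 10% of 960 = 96; 97 present. Satisfied.
Vote: requires a majority of those present (97); a majority of 97 is 49, so 49 needed; 50 in favor. Satisfied.

Valid — all requirements satisfied.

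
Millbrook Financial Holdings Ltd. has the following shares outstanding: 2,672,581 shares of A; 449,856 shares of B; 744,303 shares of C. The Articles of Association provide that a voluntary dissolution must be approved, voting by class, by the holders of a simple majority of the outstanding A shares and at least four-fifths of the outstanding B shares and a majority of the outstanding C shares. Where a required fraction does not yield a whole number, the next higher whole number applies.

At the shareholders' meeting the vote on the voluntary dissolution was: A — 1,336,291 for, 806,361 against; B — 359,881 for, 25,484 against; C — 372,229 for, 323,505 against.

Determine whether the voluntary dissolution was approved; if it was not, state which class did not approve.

Not approved — the B shares did not give the required vote.

A: a majority of 2672581 is 1336291; 1,336,291 required, 1,336,291 in favor — approved.
B: 4/5 of 449856 = 359884.80, rounded up to 359885; 359,885 required, 359,881 in favor — not approved.
C: a majority of 744303 is 372152; 372,152 required, 372,229 in favor — approved.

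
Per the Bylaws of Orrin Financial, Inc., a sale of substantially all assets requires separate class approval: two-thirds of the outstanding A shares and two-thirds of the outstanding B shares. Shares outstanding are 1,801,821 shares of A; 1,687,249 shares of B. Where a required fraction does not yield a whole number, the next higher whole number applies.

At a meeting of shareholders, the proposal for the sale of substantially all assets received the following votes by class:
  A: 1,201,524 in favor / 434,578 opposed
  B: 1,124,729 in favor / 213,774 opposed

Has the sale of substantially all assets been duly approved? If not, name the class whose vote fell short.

A: 2/3 of 1801821 = 1201214; 1,201,214 required, 1,201,524 in favor — approved.
B: 2/3 of 1687249 = 1124832.67, rounded up to 1124833; 1,124,833 required, 1,124,729 in favor — not approved.

Not approved — the B shares did not give the required vote.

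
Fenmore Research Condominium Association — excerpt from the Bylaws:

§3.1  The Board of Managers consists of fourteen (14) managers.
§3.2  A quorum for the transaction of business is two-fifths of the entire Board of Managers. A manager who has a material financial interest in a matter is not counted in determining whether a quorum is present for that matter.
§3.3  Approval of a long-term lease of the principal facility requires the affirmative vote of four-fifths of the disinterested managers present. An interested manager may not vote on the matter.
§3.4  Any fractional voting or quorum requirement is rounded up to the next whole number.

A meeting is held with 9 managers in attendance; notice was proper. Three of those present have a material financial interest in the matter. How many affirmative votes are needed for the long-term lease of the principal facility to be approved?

The long-term lease of the principal facility requires four-fifths of the disinterested managers present (9 − 3 = 6).
4/5 of 6 = 4.80, rounded up to 5.

5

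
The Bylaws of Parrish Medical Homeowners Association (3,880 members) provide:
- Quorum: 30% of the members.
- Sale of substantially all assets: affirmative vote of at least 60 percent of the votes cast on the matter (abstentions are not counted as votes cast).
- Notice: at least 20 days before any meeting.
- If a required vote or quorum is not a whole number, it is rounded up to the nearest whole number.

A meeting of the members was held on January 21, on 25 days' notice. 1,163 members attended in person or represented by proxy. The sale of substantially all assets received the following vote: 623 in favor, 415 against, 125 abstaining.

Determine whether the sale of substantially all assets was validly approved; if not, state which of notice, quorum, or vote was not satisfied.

Invalid — quorum requirement not satisfied.

Notice: 25 days given; 20 required. Satisfied.
Quorum: 30% of 3,880 = 1,164; 1,163 present. Not satisfied.
Vote: requires three-fifths of the votes cast (1,163 − 125 abstaining = 1,038); 3/5 of 1038 = 622.80, rounded up to 623, so 623 needed; 623 in favor. Satisfied.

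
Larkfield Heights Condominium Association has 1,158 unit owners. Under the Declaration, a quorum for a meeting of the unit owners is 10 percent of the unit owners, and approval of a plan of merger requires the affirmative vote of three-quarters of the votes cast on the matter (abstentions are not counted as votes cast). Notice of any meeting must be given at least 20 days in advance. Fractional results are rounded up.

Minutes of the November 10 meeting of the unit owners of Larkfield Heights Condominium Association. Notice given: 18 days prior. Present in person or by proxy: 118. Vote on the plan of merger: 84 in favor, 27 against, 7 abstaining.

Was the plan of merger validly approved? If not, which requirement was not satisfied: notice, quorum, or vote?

Notice: 18 days given; 20 required. Not satisfied.
Quorum: 10% of 1,158 = 115.80, rounded up to 116; 118 present. Satisfied.
Vote: requires three-fourths of the votes cast (118 − 7 abstaining = 111); 3/4 of 111 = 83.25, rounded up to 84, so 84 needed; 84 in favor. Satisfied.

Invalid — notice requirement not satisfied.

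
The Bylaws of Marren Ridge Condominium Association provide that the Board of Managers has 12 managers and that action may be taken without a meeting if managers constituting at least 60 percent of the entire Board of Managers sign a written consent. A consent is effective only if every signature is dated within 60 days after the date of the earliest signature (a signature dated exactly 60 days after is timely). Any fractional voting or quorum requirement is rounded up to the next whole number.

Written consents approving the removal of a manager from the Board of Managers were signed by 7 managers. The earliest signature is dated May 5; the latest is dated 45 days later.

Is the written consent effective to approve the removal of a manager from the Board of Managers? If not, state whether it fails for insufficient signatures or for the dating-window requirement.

Not effective — insufficient signatures.

Signatures required: at least 60 percent of 12 — 3/5 of 12 = 7.20, rounded up to 8, so 8 needed; 7 signed. Insufficient.
Dating window: the latest signature is 45 days after the earliest; the limit is 60 days. Within the window.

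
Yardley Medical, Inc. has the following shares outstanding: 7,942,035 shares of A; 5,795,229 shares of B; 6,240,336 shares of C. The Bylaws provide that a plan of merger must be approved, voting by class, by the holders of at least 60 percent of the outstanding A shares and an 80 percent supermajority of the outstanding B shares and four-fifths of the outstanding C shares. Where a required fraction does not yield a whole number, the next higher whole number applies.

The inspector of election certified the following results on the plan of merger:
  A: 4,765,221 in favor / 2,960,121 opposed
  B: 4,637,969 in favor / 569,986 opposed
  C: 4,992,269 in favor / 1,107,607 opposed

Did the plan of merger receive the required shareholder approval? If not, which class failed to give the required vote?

A: 3/5 of 7942035 = 4765221; 4,765,221 required, 4,765,221 in favor — approved.
B: 4/5 of 5795229 = 4636183.20, rounded up to 4636184; 4,636,184 required, 4,637,969 in favor — approved.
C: 4/5 of 6240336 = 4992268.80, rounded up to 4992269; 4,992,269 required, 4,992,269 in favor — approved.

Approved — every class gave the required vote.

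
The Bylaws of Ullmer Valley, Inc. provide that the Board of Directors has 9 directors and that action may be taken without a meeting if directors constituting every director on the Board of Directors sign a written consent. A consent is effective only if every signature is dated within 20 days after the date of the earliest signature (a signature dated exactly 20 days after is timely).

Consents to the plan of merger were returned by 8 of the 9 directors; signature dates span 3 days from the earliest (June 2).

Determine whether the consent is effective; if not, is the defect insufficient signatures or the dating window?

Not effective — insufficient signatures.

Signatures required: every one of 9 — unanimous means all 9, so 9 needed; 8 signed. Insufficient.
Dating window: the latest signature is 3 days after the earliest; the limit is 20 days. Within the window.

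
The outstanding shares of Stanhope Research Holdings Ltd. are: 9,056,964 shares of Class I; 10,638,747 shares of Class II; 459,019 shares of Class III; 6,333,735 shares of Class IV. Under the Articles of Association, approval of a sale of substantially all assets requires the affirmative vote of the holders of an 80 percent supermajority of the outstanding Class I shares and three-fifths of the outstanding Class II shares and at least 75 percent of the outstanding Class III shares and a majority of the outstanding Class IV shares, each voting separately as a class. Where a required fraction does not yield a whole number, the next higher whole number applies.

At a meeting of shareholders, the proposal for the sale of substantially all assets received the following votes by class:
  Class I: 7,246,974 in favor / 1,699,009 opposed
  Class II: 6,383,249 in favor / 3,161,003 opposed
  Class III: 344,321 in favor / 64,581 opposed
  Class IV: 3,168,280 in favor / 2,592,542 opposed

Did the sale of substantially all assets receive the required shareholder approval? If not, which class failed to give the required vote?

Class I: 4/5 of 9056964 = 7245571.20, rounded up to 7245572; 7,245,572 required, 7,246,974 in favor — approved.
Class II: 3/5 of 10638747 = 6383248.20, rounded up to 6383249; 6,383,249 required, 6,383,249 in favor — approved.
Class III: 3/4 of 459019 = 344264.25, rounded up to 344265; 344,265 required, 344,321 in favor — approved.
Class IV: a majority of 6333735 is 3166868; 3,166,868 required, 3,168,280 in favor — approved.

Approved — every class gave the required vote.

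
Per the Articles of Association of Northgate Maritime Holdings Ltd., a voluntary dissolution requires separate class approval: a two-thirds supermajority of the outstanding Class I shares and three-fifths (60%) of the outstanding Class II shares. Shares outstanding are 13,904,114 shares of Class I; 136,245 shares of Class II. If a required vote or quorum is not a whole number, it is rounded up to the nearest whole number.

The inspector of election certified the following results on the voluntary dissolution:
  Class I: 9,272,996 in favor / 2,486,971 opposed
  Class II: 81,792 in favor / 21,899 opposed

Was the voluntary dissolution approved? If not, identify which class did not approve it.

Class I: 2/3 of 13904114 = 9269409.33, rounded up to 9269410; 9,269,410 required, 9,272,996 in favor — approved.
Class II: 3/5 of 136245 = 81747; 81,747 required, 81,792 in favor — approved.

Approved — every class gave the required vote.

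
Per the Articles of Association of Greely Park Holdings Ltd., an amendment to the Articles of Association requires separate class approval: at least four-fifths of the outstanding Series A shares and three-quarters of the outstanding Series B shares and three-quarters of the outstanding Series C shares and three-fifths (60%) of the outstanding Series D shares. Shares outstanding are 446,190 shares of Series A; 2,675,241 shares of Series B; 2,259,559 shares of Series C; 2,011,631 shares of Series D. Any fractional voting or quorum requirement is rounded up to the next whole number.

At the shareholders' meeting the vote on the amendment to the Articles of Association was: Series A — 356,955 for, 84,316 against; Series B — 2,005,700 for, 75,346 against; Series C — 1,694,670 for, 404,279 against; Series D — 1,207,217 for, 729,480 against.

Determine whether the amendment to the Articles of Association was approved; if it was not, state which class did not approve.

Not approved — the Series B shares did not give the required vote.

Series A: 4/5 of 446190 = 356952; 356,952 required, 356,955 in favor — approved.
Series B: 3/4 of 2675241 = 2006430.75, rounded up to 2006431; 2,006,431 required, 2,005,700 in favor — not approved.
Series C: 3/4 of 2259559 = 1694669.25, rounded up to 1694670; 1,694,670 required, 1,694,670 in favor — approved.
Series D: 3/5 of 2011631 = 1206978.60, rounded up to 1206979; 1,206,979 required, 1,207,217 in favor — approved.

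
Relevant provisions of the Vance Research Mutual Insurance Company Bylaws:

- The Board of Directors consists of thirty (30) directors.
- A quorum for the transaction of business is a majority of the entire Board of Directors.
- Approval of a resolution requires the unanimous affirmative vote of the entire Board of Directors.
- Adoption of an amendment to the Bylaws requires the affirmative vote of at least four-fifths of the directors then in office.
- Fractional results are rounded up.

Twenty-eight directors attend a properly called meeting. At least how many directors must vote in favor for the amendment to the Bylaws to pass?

24

The amendment to the Bylaws requires four-fifths of the directors then in office (30).
4/5 of 30 = 24.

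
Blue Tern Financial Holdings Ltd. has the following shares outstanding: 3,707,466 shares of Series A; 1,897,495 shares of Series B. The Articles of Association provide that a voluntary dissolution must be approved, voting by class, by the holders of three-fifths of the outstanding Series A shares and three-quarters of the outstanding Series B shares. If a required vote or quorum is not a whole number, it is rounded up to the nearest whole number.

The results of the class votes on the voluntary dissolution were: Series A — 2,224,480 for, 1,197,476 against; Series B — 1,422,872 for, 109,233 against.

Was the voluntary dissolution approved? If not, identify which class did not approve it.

Not approved — the Series B shares did not give the required vote.

Series A: 3/5 of 3707466 = 2224479.60, rounded up to 2224480; 2,224,480 required, 2,224,480 in favor — approved.
Series B: 3/4 of 1897495 = 1423121.25, rounded up to 1423122; 1,423,122 required, 1,422,872 in favor — not approved.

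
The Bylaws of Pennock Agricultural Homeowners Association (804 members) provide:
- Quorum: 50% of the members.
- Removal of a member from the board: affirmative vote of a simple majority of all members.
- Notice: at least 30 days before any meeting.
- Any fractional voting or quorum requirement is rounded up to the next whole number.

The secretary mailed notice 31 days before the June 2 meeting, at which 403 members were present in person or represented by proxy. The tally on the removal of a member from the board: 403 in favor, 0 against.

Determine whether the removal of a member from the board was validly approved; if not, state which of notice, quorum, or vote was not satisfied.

Valid — all requirements satisfied.

Notice: 31 days given; 30 required. Satisfied.
Quorum: 50% of 804 = 402; 403 present. Satisfied.
Vote: requires a majority of all members (804); a majority of 804 is 403, so 403 needed; 403 in favor. Satisfied.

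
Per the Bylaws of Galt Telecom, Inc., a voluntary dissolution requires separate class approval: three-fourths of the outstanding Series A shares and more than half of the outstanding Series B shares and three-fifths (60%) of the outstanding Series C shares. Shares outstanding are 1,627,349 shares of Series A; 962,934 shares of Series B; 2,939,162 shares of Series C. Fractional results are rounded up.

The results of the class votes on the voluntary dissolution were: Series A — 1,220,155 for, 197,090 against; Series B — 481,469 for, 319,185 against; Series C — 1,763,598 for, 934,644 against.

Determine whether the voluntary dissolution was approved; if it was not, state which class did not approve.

Not approved — the Series A shares did not give the required vote.

Series A: 3/4 of 1627349 = 1220511.75, rounded up to 1220512; 1,220,512 required, 1,220,155 in favor — not approved.
Series B: a majority of 962934 is 481468; 481,468 required, 481,469 in favor — approved.
Series C: 3/5 of 2939162 = 1763497.20, rounded up to 1763498; 1,763,498 required, 1,763,598 in favor — approved.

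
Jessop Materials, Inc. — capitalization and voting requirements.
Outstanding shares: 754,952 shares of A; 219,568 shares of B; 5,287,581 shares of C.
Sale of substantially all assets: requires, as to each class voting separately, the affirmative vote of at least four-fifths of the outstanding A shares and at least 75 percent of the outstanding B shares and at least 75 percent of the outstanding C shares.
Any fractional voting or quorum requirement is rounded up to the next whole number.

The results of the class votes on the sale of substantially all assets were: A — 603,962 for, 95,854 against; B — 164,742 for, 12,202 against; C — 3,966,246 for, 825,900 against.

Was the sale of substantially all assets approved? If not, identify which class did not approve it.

A: 4/5 of 754952 = 603961.60, rounded up to 603962; 603,962 required, 603,962 in favor — approved.
B: 3/4 of 219568 = 164676; 164,676 required, 164,742 in favor — approved.
C: 3/4 of 5287581 = 3965685.75, rounded up to 3965686; 3,965,686 required, 3,966,246 in favor — approved.

Approved — every class gave the required vote.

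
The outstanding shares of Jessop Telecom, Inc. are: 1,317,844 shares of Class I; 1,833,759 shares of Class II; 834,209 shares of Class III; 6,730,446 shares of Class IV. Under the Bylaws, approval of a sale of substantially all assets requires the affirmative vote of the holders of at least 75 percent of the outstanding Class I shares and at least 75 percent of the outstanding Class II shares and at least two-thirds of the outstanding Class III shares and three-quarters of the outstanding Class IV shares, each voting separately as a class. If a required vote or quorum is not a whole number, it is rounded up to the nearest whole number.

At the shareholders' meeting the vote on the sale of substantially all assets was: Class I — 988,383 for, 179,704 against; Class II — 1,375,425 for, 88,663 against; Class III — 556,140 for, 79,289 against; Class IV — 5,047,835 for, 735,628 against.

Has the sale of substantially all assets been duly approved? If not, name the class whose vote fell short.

Approved — every class gave the required vote.

Class I: 3/4 of 1317844 = 988383; 988,383 required, 988,383 in favor — approved.
Class II: 3/4 of 1833759 = 1375319.25, rounded up to 1375320; 1,375,320 required, 1,375,425 in favor — approved.
Class III: 2/3 of 834209 = 556139.33, rounded up to 556140; 556,140 required, 556,140 in favor — approved.
Class IV: 3/4 of 6730446 = 5047834.50, rounded up to 5047835; 5,047,835 required, 5,047,835 in favor — approved.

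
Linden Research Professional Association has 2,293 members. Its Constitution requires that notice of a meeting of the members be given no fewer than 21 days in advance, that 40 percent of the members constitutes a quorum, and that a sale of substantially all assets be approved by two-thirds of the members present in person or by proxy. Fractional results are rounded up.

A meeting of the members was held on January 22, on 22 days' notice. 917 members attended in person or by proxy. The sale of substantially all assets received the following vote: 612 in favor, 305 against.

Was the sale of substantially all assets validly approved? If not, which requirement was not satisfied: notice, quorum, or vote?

Notice: 22 days given; 21 required. Satisfied.
Quorum: 40% of 2,293 = 917.20, rounded up to 918; 917 present. Not satisfied.
Vote: requires two-thirds of those present (917); 2/3 of 917 = 611.33, rounded up to 612, so 612 needed; 612 in favor. Satisfied.

Invalid — quorum requirement not satisfied.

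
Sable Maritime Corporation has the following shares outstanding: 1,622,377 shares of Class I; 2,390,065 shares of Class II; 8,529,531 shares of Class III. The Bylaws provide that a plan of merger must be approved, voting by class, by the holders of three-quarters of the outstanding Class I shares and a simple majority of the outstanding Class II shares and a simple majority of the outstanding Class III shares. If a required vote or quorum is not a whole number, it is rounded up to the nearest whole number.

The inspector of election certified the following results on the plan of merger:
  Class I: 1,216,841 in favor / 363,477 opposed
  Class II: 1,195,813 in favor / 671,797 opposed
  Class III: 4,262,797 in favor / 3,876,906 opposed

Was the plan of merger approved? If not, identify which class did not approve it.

Class I: 3/4 of 1622377 = 1216782.75, rounded up to 1216783; 1,216,783 required, 1,216,841 in favor — approved.
Class II: a majority of 2390065 is 1195033; 1,195,033 required, 1,195,813 in favor — approved.
Class III: a majority of 8529531 is 4264766; 4,264,766 required, 4,262,797 in favor — not approved.

Not approved — the Class III shares did not give the required vote.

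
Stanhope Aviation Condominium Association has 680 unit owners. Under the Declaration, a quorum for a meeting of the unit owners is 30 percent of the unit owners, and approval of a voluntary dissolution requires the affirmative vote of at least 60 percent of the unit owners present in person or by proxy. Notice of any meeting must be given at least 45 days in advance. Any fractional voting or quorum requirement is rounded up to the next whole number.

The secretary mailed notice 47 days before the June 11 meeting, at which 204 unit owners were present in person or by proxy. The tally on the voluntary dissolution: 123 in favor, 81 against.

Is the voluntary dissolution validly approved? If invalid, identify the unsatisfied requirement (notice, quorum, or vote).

Valid — all requirements satisfied.

Notice: 47 days given; 45 required. Satisfied.
Quorum: 30% of 680 = 204; 204 present. Satisfied.
Vote: requires three-fifths of those present (204); 3/5 of 204 = 122.40, rounded up to 123, so 123 needed; 123 in favor. Satisfied.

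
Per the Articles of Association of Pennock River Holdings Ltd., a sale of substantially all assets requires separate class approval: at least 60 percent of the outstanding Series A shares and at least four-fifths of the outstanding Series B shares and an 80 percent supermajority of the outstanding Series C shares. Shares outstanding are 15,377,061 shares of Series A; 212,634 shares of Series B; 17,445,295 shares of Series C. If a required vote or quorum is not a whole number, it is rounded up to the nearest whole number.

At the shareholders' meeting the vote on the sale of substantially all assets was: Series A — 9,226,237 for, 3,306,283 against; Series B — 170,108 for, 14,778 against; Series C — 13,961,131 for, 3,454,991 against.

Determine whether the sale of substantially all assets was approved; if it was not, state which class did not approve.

Approved — every class gave the required vote.

Series A: 3/5 of 15377061 = 9226236.60, rounded up to 9226237; 9,226,237 required, 9,226,237 in favor — approved.
Series B: 4/5 of 212634 = 170107.20, rounded up to 170108; 170,108 required, 170,108 in favor — approved.
Series C: 4/5 of 17445295 = 13956236; 13,956,236 required, 13,961,131 in favor — approved.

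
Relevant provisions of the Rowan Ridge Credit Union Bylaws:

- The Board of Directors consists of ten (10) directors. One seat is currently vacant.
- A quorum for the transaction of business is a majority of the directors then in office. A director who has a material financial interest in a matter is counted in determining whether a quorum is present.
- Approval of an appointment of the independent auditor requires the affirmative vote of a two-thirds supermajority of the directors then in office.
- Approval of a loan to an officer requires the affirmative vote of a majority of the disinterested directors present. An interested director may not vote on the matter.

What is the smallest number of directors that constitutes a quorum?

A majority of 9 is 5.

5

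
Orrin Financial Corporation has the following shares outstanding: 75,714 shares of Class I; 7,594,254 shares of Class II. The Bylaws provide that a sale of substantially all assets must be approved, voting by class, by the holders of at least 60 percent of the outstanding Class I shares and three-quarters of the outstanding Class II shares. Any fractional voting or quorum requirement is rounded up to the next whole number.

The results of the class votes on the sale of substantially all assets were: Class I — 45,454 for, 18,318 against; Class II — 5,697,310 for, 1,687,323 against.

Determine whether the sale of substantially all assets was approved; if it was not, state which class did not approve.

Approved — every class gave the required vote.

Class I: 3/5 of 75714 = 45428.40, rounded up to 45429; 45,429 required, 45,454 in favor — approved.
Class II: 3/4 of 7594254 = 5695690.50, rounded up to 5695691; 5,695,691 required, 5,697,310 in favor — approved.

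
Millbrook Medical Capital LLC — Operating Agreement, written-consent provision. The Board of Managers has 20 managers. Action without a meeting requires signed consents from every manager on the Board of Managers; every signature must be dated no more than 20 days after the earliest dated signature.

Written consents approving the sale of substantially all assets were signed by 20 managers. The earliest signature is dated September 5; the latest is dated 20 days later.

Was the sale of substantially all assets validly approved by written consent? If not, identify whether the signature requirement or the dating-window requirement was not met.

Effective — both the signature and dating-window requirements are satisfied.

Signatures required: every one of 20 — unanimous means all 20, so 20 needed; 20 signed. Sufficient.
Dating window: the latest signature is 20 days after the earliest; the limit is 20 days. Within the window.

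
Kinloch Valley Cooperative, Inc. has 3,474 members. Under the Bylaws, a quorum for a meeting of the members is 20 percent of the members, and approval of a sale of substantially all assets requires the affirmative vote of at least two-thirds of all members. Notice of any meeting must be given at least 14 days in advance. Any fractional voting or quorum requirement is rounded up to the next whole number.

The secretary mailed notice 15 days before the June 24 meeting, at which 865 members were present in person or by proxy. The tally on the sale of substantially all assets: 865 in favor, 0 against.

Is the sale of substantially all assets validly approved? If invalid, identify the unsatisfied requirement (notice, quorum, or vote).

Notice: 15 days given; 14 required. Satisfied.
Quorum: 20% of 3,474 = 694.80, rounded up to 695; 865 present. Satisfied.
Vote: requires two-thirds of all members (3,474); 2/3 of 3474 = 2316, so 2,316 needed; 865 in favor. Not satisfied.

Invalid — vote requirement not satisfied.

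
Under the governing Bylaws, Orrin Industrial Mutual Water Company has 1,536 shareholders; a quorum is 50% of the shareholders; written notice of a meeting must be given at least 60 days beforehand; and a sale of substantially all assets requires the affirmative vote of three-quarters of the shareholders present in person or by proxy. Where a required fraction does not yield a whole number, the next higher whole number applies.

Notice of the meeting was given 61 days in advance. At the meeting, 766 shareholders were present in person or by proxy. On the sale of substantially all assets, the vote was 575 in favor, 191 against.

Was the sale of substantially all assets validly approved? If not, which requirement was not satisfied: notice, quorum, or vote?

Notice: 61 days given; 60 required. Satisfied.
Quorum: 50% of 1,536 = 768; 766 present. Not satisfied.
Vote: requires three-fourths of those present (766); 3/4 of 766 = 574.50, rounded up to 575, so 575 needed; 575 in favor. Satisfied.

Invalid — quorum requirement not satisfied.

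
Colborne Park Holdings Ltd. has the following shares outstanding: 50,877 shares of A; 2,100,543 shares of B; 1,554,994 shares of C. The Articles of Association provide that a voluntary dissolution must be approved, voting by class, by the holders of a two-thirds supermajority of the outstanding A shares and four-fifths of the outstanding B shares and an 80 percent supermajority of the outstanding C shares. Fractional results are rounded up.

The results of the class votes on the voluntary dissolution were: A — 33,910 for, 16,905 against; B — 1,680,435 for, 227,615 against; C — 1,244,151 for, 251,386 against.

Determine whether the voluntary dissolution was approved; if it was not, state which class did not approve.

A: 2/3 of 50877 = 33918; 33,918 required, 33,910 in favor — not approved.
B: 4/5 of 2100543 = 1680434.40, rounded up to 1680435; 1,680,435 required, 1,680,435 in favor — approved.
C: 4/5 of 1554994 = 1243995.20, rounded up to 1243996; 1,243,996 required, 1,244,151 in favor — approved.

Not approved — the A shares did not give the required vote.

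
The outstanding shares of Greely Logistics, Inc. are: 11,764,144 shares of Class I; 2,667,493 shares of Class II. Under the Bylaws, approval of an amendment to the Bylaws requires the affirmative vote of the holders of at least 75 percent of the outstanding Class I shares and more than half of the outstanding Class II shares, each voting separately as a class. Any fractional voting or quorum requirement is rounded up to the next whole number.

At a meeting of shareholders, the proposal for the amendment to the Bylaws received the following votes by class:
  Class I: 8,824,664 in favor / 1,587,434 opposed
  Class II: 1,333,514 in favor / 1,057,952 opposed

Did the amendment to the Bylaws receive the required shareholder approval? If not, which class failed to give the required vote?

Class I: 3/4 of 11764144 = 8823108; 8,823,108 required, 8,824,664 in favor — approved.
Class II: a majority of 2667493 is 1333747; 1,333,747 required, 1,333,514 in favor — not approved.

Not approved — the Class II shares did not give the required vote.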